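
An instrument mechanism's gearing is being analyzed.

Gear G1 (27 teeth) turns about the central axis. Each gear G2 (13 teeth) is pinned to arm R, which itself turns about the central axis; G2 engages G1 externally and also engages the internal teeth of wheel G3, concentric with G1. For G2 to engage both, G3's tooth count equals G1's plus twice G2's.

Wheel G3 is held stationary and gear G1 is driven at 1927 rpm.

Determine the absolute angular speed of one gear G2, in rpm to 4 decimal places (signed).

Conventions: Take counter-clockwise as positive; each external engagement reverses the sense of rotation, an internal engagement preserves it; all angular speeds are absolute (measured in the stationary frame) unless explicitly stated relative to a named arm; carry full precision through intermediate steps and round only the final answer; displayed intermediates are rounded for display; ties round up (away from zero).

-2001.1154 rpm

class = planetary set [G3 = 27+2·13 = 53; Willis about the carrier]
normalise by the input: solve with ω_sun = 1, then scale by 1927 rpm
ring teeth: 27 + 2·13 = 53
27(ω_sun−ω_arm) = −53(ω_ring−ω_arm),  ω_ring = 0, ω_sun = 1
27(1−ω_arm) = −53(0−ω_arm)  ⇒  80·ω_arm = 27  ⇒  ω_arm = 27/80
sun–planet mesh: 27·(1−27/80) = −13·(ω_p−ω_arm)  ⇒  ω_p−ω_arm = -1431/1040
ω_p = 27/80 − 1431/1040 = -27/26
scale: ω_p = -27/26 × 1927 rpm = -2001.1154 rpm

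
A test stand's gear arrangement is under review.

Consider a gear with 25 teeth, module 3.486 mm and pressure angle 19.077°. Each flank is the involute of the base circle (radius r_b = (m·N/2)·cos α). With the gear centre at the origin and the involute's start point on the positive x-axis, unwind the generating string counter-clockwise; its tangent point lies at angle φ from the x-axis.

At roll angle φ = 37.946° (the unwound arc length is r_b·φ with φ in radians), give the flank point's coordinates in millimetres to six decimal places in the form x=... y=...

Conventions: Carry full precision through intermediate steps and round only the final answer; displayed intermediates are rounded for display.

x=49.246948 y=3.815443

single-mesh involute tooth geometry (25T wheel at module 3.486)
pitch radius r_p = m·N/2 = 3.486·25/2 = 43.575000
base radius r_b = r_p·cos α = 43.575000·cos 19.077° = 41.181869
roll angle φ = 37.946° = 0.66228264 rad
x = r_b·(cos φ + φ·sin φ) = 49.246948
y = r_b·(sin φ − φ·cos φ) = 3.815443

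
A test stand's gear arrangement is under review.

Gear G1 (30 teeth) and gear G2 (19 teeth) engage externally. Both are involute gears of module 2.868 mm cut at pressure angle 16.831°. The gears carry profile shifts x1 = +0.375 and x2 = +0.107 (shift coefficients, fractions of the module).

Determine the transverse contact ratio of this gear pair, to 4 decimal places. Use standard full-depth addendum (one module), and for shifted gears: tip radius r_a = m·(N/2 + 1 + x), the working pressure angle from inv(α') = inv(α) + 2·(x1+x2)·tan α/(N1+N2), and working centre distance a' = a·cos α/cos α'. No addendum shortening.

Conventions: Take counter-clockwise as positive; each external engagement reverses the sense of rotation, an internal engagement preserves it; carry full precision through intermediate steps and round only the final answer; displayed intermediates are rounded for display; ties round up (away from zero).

class = single-mesh tooth geometry [involute pair 30T × 19T, m = 2.868]
base radii: r_b1 = 41.177151, r_b2 = 26.078862
tip radii: r_a1 = 46.963500, r_a2 = 30.420876
inv(α') = inv(16.831°) + 2·(+0.375+0.107)·tan α/(30+19) = 0.01470329  ⇒  α' = 19.91261°
a' = a·cos α / cos α' = 70.2660·cos 16.831°/cos 19.91261° = 71.532728
action lengths: √(r_a1²−r_b1²) = 22.583457, √(r_a2²−r_b2²) = 15.662778
base pitch p_b = π·m·cos α = 8.624122
CR = (22.583457 + 15.662778 − 71.532728·sin 19.91261°)/8.624122 = 1.609805
contact ratio ≈ 1.6098

1.6098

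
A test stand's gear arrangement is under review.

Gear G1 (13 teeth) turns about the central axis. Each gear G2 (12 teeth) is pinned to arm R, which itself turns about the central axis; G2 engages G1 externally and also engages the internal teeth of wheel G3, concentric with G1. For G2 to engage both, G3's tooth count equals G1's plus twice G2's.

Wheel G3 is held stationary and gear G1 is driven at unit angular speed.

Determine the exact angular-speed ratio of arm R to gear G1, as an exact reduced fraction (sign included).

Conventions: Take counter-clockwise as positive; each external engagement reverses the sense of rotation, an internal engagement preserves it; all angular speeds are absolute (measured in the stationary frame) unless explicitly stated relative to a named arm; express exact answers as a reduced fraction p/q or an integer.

13/50

planetary set (13T centre, 12T on arm, 37T internal) — Willis relation
ring teeth: 13 + 2·12 = 37
13(ω_sun−ω_arm) = −37(ω_ring−ω_arm),  ω_ring = 0, ω_sun = 1
13(1−ω_arm) = −37(0−ω_arm)  ⇒  50·ω_arm = 13  ⇒  ω_arm = 13/50
ω_out/ω_in = 13/50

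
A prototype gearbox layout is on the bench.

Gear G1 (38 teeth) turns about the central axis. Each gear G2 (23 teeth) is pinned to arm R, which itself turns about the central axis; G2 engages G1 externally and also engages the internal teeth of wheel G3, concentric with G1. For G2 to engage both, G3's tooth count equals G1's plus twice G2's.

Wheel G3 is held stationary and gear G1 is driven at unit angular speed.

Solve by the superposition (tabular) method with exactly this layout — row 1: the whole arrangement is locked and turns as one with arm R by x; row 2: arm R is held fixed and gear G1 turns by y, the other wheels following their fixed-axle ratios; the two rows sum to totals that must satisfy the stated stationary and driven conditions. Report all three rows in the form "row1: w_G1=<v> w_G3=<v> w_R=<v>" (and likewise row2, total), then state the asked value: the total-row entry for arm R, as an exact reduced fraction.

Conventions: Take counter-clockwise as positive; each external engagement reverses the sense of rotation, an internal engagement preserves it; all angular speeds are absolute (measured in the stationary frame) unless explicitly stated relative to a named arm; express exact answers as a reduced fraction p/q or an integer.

row1: w_G1=19/61 w_G3=19/61 w_R=19/61
row2: w_G1=42/61 w_G3=-19/61 w_R=0
total: w_G1=1 w_G3=0 w_R=19/61
asked value: 19/61

recognized (axles ride arm R): planetary set, 38/23/84 teeth
superposition row 1 [locked train]: every member turns x
row 2 — arm fixed, fixed-axis ratios: sun y, ring −(38/84)·y, arm 0
boundary: total ω_ring = x − (38/84)·y = 0 and total ω_sun = x + y = 1  ⇒  y = 42/61, x = 19/61
row 2 ring = −(38/84)·42/61 = -19/61
totals (row 1 + row 2): sun 19/61 + 42/61 = 1, ring 19/61 + (-19/61) = 0, arm 19/61 + 0 = 19/61
asked cell (total, arm) = 19/61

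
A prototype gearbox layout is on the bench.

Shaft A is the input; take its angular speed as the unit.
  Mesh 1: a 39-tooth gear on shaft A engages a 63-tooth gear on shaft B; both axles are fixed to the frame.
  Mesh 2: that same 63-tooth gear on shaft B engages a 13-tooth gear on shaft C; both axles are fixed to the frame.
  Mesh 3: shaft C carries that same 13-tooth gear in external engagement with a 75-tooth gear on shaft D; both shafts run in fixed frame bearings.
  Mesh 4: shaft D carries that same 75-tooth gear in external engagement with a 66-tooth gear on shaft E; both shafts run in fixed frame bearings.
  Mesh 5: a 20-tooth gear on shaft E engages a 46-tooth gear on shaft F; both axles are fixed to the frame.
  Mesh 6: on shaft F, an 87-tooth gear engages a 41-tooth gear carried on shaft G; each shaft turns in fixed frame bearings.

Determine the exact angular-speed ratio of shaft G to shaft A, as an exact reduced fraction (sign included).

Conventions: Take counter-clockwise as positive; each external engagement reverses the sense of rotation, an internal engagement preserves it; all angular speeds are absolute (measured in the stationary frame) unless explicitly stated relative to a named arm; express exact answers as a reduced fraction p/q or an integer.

class = fixed-axis compound train [6 meshes; 6 ratios multiply, 6 sense flips]
mesh 1 [39T→63T]: running ratio 13/21, sense −
mesh 2 [63T→13T]: running ratio 3, sense +
mesh 3 [13T→75T]: running ratio 13/25, sense −
mesh 4 [75T→66T]: running ratio 13/22, sense +
mesh 5 [20T→46T]: running ratio 65/253, sense −
mesh 6 [87T→41T]: running ratio 5655/10373, sense +
ω_out/ω_in = 5655/10373

5655/10373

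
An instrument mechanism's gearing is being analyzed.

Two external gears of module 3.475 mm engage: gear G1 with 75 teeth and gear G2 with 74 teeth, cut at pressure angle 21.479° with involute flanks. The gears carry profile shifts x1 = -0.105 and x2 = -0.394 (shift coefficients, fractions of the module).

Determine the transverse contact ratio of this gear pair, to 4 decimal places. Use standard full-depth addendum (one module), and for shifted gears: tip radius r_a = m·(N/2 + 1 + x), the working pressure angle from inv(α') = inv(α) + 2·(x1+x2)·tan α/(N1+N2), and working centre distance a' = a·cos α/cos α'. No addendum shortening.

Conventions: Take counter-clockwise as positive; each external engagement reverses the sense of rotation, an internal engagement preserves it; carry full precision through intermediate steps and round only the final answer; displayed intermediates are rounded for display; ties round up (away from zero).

1.8086

single-mesh involute tooth geometry (75T engaging 74T at module 3.475)
base radii: r_b1 = 121.262536, r_b2 = 119.645702
tip radii: r_a1 = 133.422625, r_a2 = 130.680850
inv(α') = inv(21.479°) + 2·(-0.105-0.394)·tan α/(75+74) = 0.01597230  ⇒  α' = 20.45074°
a' = a·cos α / cos α' = 258.8875·cos 21.479°/cos 20.45074° = 257.113332
action lengths: √(r_a1²−r_b1²) = 55.650644, √(r_a2²−r_b2²) = 52.558448
base pitch p_b = π·m·cos α = 10.158866
CR = (55.650644 + 52.558448 − 257.113332·sin 20.45074°)/10.158866 = 1.808588
contact ratio ≈ 1.8086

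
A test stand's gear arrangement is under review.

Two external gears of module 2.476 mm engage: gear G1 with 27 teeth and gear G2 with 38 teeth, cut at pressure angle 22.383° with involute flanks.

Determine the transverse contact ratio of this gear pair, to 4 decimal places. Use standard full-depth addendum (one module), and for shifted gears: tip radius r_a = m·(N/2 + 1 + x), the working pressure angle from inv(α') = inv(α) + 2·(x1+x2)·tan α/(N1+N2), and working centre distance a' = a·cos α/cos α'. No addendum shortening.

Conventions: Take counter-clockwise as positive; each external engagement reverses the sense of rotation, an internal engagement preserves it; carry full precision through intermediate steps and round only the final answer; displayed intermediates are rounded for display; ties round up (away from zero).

recognized (one external pair, fixed centres): single-mesh tooth geometry, m = 2.476, N1 = 27, N2 = 38
base radii: r_b1 = 30.907654, r_b2 = 43.499661
tip radii: r_a1 = 35.902000, r_a2 = 49.520000
no profile shift: α' = α, a' = a
action lengths: √(r_a1²−r_b1²) = 18.266651, √(r_a2²−r_b2²) = 23.664529
base pitch p_b = π·m·cos α = 7.192538
CR = (18.266651 + 23.664529 − 80.470000·sin 22.38300°)/7.192538 = 1.569477
contact ratio ≈ 1.5695

1.5695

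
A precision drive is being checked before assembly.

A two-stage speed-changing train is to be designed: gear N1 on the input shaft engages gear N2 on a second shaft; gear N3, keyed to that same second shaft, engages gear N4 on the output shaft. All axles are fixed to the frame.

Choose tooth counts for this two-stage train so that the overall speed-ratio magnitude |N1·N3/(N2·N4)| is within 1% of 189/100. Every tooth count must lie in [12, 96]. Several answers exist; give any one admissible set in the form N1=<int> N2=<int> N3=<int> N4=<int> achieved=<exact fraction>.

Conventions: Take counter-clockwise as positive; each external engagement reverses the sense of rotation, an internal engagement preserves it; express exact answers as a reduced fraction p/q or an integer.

design class (target 189/100): fixed-axis compound train
target = 189/100 in lowest terms: an exact hit needs N1·N3 = k·189 and N2·N4 = k·100 for one integer k, every count in [12, 96]; additionally prefer no 1:1 stage (N1 ≠ N2, N3 ≠ N4)
k = 1…2: no 1:1-free in-range split of k·189 and k·100 into factor pairs; take k = 3
k = 3: N1·N3 = 567 = 21·27, N2·N4 = 300 = 12·25
achieved = 21·27/(12·25) = 189/100; |achieved − target| = 0 ≤ 189/10000 ✓

N1=21 N2=12 N3=27 N4=25 achieved=189/100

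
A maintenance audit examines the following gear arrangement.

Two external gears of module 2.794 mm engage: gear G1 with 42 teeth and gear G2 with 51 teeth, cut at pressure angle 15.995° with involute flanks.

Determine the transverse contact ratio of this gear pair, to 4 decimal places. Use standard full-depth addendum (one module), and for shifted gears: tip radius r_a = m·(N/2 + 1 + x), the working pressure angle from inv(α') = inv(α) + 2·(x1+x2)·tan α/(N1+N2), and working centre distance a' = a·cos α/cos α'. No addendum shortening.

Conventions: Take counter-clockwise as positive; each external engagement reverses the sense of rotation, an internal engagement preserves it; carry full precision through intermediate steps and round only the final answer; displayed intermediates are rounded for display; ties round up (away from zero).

single-mesh involute tooth geometry (42T engaging 51T at module 2.794)
base radii: r_b1 = 56.402480, r_b2 = 68.488726
tip radii: r_a1 = 61.468000, r_a2 = 74.041000
no profile shift: α' = α, a' = a
action lengths: √(r_a1²−r_b1²) = 24.435124, √(r_a2²−r_b2²) = 28.131195
base pitch p_b = π·m·cos α = 8.437791
CR = (24.435124 + 28.131195 − 129.921000·sin 15.99500°)/8.437791 = 1.987029
contact ratio ≈ 1.9870

1.9870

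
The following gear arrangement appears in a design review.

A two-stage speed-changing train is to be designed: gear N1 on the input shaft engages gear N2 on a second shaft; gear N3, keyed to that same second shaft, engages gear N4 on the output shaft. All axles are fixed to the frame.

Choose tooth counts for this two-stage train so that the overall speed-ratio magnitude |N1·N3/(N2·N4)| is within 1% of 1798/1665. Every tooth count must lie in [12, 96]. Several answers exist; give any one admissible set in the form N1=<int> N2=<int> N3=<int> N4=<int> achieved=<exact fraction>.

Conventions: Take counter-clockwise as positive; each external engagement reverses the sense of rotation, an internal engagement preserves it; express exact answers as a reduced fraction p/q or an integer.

class = fixed-axis compound train [2-stage, 1798/1665 wanted]
target = 1798/1665 in lowest terms: an exact hit needs N1·N3 = k·1798 and N2·N4 = k·1665 for one integer k, every count in [12, 96]; additionally prefer no 1:1 stage (N1 ≠ N2, N3 ≠ N4)
k = 1: N1·N3 = 1798 = 29·62, N2·N4 = 1665 = 37·45
achieved = 29·62/(37·45) = 1798/1665; |achieved − target| = 0 ≤ 899/83250 ✓

N1=29 N2=37 N3=62 N4=45 achieved=1798/1665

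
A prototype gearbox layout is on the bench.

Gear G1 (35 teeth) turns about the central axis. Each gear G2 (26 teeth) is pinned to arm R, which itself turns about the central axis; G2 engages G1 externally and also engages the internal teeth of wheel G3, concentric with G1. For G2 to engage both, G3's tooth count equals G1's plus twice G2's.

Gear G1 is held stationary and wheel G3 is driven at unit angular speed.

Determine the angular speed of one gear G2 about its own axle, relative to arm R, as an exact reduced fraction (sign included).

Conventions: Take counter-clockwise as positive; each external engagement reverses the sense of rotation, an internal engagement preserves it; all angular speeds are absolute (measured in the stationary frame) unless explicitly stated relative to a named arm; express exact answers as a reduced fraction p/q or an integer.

recognized (axles ride arm R): planetary set, 35/26/87 teeth
ring teeth: 35 + 2·26 = 87
35(ω_sun−ω_arm) = −87(ω_ring−ω_arm),  ω_sun = 0, ω_ring = 1
35(0−ω_arm) = −87(1−ω_arm)  ⇒  122·ω_arm = 87  ⇒  ω_arm = 87/122
sun–planet mesh: 35·(0−87/122) = −26·(ω_p−ω_arm)  ⇒  ω_p−ω_arm = 3045/3172
exact speed ratio = 3045/3172

3045/3172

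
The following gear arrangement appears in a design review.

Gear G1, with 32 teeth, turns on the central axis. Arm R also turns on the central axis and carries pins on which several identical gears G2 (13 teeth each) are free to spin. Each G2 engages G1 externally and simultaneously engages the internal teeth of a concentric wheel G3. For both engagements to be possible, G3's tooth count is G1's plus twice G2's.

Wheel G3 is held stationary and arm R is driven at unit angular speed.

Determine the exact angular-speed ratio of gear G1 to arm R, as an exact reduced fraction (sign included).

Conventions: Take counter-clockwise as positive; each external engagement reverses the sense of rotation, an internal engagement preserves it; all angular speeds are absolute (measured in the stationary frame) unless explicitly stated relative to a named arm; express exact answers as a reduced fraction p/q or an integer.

45/16

recognized (axles ride arm R): planetary set, 32/13/58 teeth
ring teeth: 32 + 2·13 = 58
32(ω_sun−ω_arm) = −58(ω_ring−ω_arm),  ω_ring = 0, ω_arm = 1
ω_sun = 1 − (58/32)(0−1) = 45/16
ω_out/ω_in = 45/16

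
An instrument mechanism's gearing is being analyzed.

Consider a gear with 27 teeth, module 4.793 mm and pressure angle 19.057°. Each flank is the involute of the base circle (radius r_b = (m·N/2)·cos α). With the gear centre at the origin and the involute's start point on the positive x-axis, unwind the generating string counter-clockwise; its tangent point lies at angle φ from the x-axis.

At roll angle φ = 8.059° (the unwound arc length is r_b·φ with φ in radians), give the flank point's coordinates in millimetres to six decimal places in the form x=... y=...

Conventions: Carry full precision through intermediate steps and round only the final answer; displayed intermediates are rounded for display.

x=61.761267 y=0.056618

single-mesh involute tooth geometry (27T wheel at module 4.793)
pitch radius r_p = m·N/2 = 4.793·27/2 = 64.705500
base radius r_b = r_p·cos α = 64.705500·cos 19.057° = 61.159265
roll angle φ = 8.059° = 0.14065608 rad
x = r_b·(cos φ + φ·sin φ) = 61.761267
y = r_b·(sin φ − φ·cos φ) = 0.056618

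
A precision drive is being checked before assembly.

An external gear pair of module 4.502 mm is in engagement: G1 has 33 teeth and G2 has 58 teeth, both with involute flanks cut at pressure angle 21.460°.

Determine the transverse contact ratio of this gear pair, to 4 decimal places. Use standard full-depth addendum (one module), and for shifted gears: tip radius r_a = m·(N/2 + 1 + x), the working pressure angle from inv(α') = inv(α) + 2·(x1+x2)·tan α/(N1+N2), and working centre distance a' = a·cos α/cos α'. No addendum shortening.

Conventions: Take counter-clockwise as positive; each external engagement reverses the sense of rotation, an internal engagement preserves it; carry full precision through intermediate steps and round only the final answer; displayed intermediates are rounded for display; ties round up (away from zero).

recognized (one external pair, fixed centres): single-mesh tooth geometry, m = 4.502, N1 = 33, N2 = 58
base radii: r_b1 = 69.133198, r_b2 = 121.506833
tip radii: r_a1 = 78.785000, r_a2 = 135.060000
no profile shift: α' = α, a' = a
action lengths: √(r_a1²−r_b1²) = 37.784616, √(r_a2²−r_b2²) = 58.968578
base pitch p_b = π·m·cos α = 13.162930
CR = (37.784616 + 58.968578 − 204.841000·sin 21.46000°)/13.162930 = 1.657062
contact ratio ≈ 1.6571

1.6571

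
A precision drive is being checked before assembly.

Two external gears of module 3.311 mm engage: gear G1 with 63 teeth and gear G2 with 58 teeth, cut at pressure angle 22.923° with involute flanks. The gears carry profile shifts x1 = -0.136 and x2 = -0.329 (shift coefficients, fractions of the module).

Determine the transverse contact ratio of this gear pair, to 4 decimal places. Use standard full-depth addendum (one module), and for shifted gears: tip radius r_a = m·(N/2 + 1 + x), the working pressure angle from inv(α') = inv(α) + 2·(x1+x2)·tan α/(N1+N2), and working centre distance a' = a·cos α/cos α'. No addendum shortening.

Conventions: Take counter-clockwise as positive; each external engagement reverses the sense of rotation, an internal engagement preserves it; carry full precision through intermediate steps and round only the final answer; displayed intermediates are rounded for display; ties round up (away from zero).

class = single-mesh tooth geometry [involute pair 63T × 58T, m = 3.311]
base radii: r_b1 = 96.060114, r_b2 = 88.436296
tip radii: r_a1 = 107.157204, r_a2 = 98.240681
inv(α') = inv(22.923°) + 2·(-0.136-0.329)·tan α/(63+58) = 0.01955754  ⇒  α' = 21.82427°
a' = a·cos α / cos α' = 200.3155·cos 22.923°/cos 21.82427° = 198.740451
action lengths: √(r_a1²−r_b1²) = 47.488112, √(r_a2²−r_b2²) = 42.781456
base pitch p_b = π·m·cos α = 9.580373
CR = (47.488112 + 42.781456 − 198.740451·sin 21.82427°)/9.580373 = 1.710330
contact ratio ≈ 1.7103

1.7103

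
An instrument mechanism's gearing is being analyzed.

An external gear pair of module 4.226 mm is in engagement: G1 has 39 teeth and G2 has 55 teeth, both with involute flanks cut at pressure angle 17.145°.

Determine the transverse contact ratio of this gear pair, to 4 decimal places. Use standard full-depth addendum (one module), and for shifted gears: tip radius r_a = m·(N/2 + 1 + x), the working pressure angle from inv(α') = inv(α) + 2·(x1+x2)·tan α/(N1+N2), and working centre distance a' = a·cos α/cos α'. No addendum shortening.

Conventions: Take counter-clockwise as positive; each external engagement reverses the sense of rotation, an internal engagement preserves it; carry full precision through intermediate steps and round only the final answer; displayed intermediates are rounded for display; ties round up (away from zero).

1.9068

recognized (one external pair, fixed centres): single-mesh tooth geometry, m = 4.226, N1 = 39, N2 = 55
base radii: r_b1 = 78.744980, r_b2 = 111.050612
tip radii: r_a1 = 86.633000, r_a2 = 120.441000
no profile shift: α' = α, a' = a
action lengths: √(r_a1²−r_b1²) = 36.117930, √(r_a2²−r_b2²) = 46.623985
base pitch p_b = π·m·cos α = 12.686392
CR = (36.117930 + 46.623985 − 198.622000·sin 17.14500°)/12.686392 = 1.906764
contact ratio ≈ 1.9068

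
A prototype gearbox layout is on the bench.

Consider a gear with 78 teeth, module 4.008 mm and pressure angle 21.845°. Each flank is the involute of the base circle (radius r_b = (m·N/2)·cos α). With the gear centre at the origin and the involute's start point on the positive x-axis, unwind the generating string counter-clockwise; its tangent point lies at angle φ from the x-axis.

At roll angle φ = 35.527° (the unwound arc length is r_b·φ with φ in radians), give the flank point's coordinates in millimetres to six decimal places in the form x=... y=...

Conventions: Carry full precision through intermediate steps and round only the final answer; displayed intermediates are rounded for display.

x=170.355193 y=11.092438

class = single-mesh tooth geometry [base-circle involute, m = 4.008, 78T]
pitch radius r_p = m·N/2 = 4.008·78/2 = 156.312000
base radius r_b = r_p·cos α = 156.312000·cos 21.845° = 145.087840
roll angle φ = 35.527° = 0.62006312 rad
x = r_b·(cos φ + φ·sin φ) = 170.355193
y = r_b·(sin φ − φ·cos φ) = 11.092438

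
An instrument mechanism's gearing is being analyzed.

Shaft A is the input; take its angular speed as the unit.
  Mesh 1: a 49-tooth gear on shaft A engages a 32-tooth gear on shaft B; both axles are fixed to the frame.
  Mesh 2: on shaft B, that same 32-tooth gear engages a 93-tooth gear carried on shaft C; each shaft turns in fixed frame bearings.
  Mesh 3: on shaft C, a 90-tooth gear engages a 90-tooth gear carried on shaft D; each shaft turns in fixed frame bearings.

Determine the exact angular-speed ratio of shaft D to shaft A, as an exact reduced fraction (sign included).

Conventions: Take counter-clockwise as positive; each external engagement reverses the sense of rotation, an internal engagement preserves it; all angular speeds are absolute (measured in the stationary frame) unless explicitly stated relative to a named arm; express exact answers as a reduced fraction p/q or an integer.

class = fixed-axis compound train [3 meshes; 3 ratios multiply, 3 sense flips]
mesh 1 [49T→32T]: running ratio 49/32, sense −
mesh 2 [32T→93T]: running ratio 49/93, sense +
mesh 3 [90T→90T]: running ratio 49/93, sense −
ω_out/ω_in = -49/93

-49/93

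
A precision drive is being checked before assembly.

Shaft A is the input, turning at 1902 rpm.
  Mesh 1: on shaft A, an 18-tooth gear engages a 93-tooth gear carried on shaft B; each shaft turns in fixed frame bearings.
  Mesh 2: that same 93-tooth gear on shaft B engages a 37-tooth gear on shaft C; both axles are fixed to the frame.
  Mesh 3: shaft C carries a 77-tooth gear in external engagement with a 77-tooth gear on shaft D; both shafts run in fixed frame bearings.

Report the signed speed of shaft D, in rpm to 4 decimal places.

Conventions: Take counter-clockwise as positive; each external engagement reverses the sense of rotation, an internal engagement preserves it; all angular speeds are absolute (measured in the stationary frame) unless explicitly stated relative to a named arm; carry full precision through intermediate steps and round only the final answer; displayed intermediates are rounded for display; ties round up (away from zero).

-925.2973 rpm

3-mesh fixed-axis compound train (all bearings frame-fixed)
mesh 1 [18T→93T]: ω = 1902.0000×18/93 = 368.1290 rpm, sense flips to −
mesh 2 [93T→37T]: ω = 368.1290×93/37 = 925.2973 rpm, sense flips to +
mesh 3 [77T→77T]: ω = 925.2973×77/77 = 925.2973 rpm, sense flips to −
signed output speed = -925.2973 rpm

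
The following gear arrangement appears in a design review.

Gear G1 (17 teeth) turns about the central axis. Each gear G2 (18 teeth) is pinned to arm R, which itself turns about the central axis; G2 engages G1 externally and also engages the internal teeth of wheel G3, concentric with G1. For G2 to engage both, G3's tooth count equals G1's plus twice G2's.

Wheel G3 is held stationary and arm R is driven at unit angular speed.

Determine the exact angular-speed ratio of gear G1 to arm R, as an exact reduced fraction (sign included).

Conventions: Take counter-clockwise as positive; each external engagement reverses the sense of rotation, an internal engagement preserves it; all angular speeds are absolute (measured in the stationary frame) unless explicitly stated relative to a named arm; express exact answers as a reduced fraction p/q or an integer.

topology: planetary set — G1 17T / G2 18T / G3 53T, arm = carrier (Willis)
ring teeth: 17 + 2·18 = 53
17(ω_sun−ω_arm) = −53(ω_ring−ω_arm),  ω_ring = 0, ω_arm = 1
ω_sun = 1 − (53/17)(0−1) = 70/17
ω_out/ω_in = 70/17

70/17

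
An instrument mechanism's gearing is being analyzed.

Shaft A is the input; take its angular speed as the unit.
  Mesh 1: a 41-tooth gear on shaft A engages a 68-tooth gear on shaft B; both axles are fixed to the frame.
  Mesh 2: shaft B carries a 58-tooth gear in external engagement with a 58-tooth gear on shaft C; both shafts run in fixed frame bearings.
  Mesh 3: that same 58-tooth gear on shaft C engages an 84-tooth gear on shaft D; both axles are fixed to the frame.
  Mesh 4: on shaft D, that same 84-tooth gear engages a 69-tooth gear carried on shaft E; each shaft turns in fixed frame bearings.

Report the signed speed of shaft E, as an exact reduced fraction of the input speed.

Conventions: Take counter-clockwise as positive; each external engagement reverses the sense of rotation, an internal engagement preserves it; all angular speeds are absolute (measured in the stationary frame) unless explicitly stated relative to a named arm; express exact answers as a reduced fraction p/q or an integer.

1189/2346

4-mesh fixed-axis compound train (all bearings frame-fixed)
mesh 1 [41T→68T]: |ω|/ω_in = 1×41/68 = 41/68, sense flips to −
mesh 2 [58T→58T]: |ω|/ω_in = (41/68)×58/58 = 41/68, sense flips to +
mesh 3 [58T→84T]: |ω|/ω_in = (41/68)×58/84 = 1189/2856, sense flips to −
mesh 4 [84T→69T]: |ω|/ω_in = (1189/2856)×84/69 = 1189/2346, sense flips to +
signed output speed (× input speed) = 1189/2346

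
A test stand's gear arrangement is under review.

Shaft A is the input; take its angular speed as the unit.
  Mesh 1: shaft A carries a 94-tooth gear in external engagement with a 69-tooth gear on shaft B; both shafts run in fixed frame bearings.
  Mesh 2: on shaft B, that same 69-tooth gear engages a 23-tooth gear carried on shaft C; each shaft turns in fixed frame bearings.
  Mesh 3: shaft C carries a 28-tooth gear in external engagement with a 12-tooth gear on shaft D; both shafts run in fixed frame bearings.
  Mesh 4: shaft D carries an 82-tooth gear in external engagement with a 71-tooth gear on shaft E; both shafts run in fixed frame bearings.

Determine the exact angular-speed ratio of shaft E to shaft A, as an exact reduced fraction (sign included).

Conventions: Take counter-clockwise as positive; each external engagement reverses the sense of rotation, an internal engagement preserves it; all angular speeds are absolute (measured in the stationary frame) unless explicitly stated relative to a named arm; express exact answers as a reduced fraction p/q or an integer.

class = fixed-axis compound train [4 meshes; 4 ratios multiply, 4 sense flips]
mesh 1 [94T→69T]: running ratio 94/69, sense −
mesh 2 [69T→23T]: running ratio 94/23, sense +
mesh 3 [28T→12T]: running ratio 658/69, sense −
mesh 4 [82T→71T]: running ratio 53956/4899, sense +
ω_out/ω_in = 53956/4899

53956/4899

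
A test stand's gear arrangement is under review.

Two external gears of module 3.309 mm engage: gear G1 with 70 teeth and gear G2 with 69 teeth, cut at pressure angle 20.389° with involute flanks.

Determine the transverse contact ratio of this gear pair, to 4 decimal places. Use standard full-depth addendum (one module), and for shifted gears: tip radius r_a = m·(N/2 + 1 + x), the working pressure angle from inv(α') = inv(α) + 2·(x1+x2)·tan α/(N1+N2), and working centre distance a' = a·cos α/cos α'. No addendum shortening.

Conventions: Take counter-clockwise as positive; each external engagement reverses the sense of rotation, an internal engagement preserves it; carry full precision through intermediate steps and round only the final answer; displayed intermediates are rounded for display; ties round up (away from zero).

topology: single-mesh involute geometry — m = 3.309, 70T/69T pair
base radii: r_b1 = 108.559062, r_b2 = 107.008218
tip radii: r_a1 = 119.124000, r_a2 = 117.469500
no profile shift: α' = α, a' = a
action lengths: √(r_a1²−r_b1²) = 49.045463, √(r_a2²−r_b2²) = 48.459515
base pitch p_b = π·m·cos α = 9.744239
CR = (49.045463 + 48.459515 − 229.975500·sin 20.38900°)/9.744239 = 1.783960
contact ratio ≈ 1.7840

1.7840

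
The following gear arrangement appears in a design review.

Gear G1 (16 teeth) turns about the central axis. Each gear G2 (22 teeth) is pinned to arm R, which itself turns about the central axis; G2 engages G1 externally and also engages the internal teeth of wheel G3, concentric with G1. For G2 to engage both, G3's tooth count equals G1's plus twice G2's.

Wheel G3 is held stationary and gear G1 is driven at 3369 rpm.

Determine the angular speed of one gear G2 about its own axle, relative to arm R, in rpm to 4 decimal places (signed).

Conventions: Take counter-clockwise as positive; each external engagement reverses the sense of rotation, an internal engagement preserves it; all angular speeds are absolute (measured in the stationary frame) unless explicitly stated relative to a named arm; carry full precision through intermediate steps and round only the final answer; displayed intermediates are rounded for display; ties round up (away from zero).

-1934.3541 rpm

planetary set (16T centre, 22T on arm, 60T internal) — Willis relation
normalise by the input: solve with ω_sun = 1, then scale by 3369 rpm
ring teeth: 16 + 2·22 = 60
16(ω_sun−ω_arm) = −60(ω_ring−ω_arm),  ω_ring = 0, ω_sun = 1
16(1−ω_arm) = −60(0−ω_arm)  ⇒  76·ω_arm = 16  ⇒  ω_arm = 4/19
sun–planet mesh: 16·(1−4/19) = −22·(ω_p−ω_arm)  ⇒  ω_p−ω_arm = -120/209
scale: ω_p−ω_arm = -120/209 × 3369 rpm = -1934.3541 rpm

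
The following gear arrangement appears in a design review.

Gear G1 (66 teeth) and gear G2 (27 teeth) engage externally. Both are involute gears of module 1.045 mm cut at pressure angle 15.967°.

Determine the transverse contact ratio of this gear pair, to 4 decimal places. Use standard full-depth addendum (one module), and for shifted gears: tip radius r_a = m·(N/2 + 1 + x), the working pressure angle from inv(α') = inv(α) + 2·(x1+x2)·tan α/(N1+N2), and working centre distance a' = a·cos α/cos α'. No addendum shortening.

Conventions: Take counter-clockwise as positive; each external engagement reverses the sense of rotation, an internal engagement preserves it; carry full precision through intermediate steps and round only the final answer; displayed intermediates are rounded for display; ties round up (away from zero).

1.9522

single-mesh involute tooth geometry (66T engaging 27T at module 1.045)
base radii: r_b1 = 33.154579, r_b2 = 13.563237
tip radii: r_a1 = 35.530000, r_a2 = 15.152500
no profile shift: α' = α, a' = a
action lengths: √(r_a1²−r_b1²) = 12.773207, √(r_a2²−r_b2²) = 6.755506
base pitch p_b = π·m·cos α = 3.156309
CR = (12.773207 + 6.755506 − 48.592500·sin 15.96700°)/3.156309 = 1.952189
contact ratio ≈ 1.9522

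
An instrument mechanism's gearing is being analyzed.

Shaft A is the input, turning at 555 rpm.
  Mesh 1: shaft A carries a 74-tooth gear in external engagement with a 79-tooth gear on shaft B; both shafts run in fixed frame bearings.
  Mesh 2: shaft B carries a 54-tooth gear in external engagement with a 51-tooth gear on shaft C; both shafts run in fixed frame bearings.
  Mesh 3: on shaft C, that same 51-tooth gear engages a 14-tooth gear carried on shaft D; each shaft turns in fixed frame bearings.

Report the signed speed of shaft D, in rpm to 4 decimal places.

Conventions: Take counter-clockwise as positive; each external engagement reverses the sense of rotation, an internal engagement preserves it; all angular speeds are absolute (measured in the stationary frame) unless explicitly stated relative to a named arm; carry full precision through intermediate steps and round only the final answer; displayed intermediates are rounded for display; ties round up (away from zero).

3-mesh fixed-axis compound train (all bearings frame-fixed)
mesh 1 [74T→79T]: ω = 555.0000×74/79 = 519.8734 rpm, sense flips to −
mesh 2 [54T→51T]: ω = 519.8734×54/51 = 550.4542 rpm, sense flips to +
mesh 3 [51T→14T]: ω = 550.4542×51/14 = 2005.2260 rpm, sense flips to −
signed output speed = -2005.2260 rpm

-2005.2260 rpm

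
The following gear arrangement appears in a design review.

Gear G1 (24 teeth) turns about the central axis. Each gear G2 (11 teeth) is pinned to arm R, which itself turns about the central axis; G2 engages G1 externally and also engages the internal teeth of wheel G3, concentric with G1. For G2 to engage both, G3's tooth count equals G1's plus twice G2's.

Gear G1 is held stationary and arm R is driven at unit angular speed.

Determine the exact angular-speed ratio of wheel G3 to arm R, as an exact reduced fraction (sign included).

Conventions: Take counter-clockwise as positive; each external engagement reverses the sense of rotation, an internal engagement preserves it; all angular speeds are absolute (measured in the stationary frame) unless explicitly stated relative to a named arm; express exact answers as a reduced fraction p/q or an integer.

topology: planetary set — G1 24T / G2 11T / G3 46T, arm = carrier (Willis)
ring teeth: 24 + 2·11 = 46
24(ω_sun−ω_arm) = −46(ω_ring−ω_arm),  ω_sun = 0, ω_arm = 1
ω_ring = 1 − (24/46)(0−1) = 35/23
ω_out/ω_in = 35/23

35/23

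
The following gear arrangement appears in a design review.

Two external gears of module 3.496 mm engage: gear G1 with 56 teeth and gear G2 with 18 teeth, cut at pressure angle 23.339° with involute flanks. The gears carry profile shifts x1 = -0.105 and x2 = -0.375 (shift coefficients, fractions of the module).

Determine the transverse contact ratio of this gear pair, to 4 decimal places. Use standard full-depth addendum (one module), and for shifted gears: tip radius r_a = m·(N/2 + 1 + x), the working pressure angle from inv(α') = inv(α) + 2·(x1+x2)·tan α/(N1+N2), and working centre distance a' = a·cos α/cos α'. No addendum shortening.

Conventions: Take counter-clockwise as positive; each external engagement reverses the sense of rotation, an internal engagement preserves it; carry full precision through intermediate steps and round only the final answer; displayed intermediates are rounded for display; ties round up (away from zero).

single-mesh involute tooth geometry (56T engaging 18T at module 3.496)
base radii: r_b1 = 89.878503, r_b2 = 28.889519
tip radii: r_a1 = 101.016920, r_a2 = 33.649000
inv(α') = inv(23.339°) + 2·(-0.105-0.375)·tan α/(56+18) = 0.01853529  ⇒  α' = 21.45210°
a' = a·cos α / cos α' = 129.3520·cos 23.339°/cos 21.45210° = 127.608260
action lengths: √(r_a1²−r_b1²) = 46.111525, √(r_a2²−r_b2²) = 17.252562
base pitch p_b = π·m·cos α = 10.084344
CR = (46.111525 + 17.252562 − 127.608260·sin 21.45210°)/10.084344 = 1.655514
contact ratio ≈ 1.6555

1.6555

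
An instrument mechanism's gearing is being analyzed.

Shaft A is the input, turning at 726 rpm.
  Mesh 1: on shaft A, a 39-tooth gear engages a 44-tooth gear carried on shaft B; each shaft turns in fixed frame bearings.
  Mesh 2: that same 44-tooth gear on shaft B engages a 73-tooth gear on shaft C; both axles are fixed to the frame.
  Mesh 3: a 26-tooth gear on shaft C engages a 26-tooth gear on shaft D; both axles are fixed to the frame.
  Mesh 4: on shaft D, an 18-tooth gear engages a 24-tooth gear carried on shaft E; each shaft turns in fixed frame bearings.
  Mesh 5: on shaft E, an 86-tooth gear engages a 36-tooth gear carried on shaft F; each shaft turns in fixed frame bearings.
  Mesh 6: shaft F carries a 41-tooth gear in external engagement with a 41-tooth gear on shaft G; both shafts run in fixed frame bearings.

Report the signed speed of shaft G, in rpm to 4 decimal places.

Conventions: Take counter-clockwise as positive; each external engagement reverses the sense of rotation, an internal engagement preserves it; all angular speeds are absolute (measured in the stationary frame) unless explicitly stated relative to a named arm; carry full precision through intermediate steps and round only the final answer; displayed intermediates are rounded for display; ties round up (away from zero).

+694.9212 rpm

topology: fixed-axis compound train — 6 meshes, A→G
mesh 1 [39T→44T]: ω = 726.0000×39/44 = 643.5000 rpm, sense flips to −
mesh 2 [44T→73T]: ω = 643.5000×44/73 = 387.8630 rpm, sense flips to +
mesh 3 [26T→26T]: ω = 387.8630×26/26 = 387.8630 rpm, sense flips to −
mesh 4 [18T→24T]: ω = 387.8630×18/24 = 290.8973 rpm, sense flips to +
mesh 5 [86T→36T]: ω = 290.8973×86/36 = 694.9212 rpm, sense flips to −
mesh 6 [41T→41T]: ω = 694.9212×41/41 = 694.9212 rpm, sense flips to +
signed output speed = +694.9212 rpm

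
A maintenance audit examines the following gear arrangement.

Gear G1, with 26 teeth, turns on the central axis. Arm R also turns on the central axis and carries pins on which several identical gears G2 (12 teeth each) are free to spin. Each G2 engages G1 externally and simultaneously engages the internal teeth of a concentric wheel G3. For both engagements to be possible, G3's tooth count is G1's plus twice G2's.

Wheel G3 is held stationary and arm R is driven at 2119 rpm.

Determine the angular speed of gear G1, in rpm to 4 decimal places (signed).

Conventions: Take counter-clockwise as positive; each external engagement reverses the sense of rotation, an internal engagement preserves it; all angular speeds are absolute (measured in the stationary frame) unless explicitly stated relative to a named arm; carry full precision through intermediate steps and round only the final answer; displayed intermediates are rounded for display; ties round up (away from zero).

recognized (axles ride arm R): planetary set, 26/12/50 teeth
normalise by the input: solve with ω_arm = 1, then scale by 2119 rpm
ring teeth: 26 + 2·12 = 50
26(ω_sun−ω_arm) = −50(ω_ring−ω_arm),  ω_ring = 0, ω_arm = 1
ω_sun = 1 − (50/26)(0−1) = 38/13
scale: ω_sun = 38/13 × 2119 rpm = +6194.0000 rpm

+6194.0000 rpm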